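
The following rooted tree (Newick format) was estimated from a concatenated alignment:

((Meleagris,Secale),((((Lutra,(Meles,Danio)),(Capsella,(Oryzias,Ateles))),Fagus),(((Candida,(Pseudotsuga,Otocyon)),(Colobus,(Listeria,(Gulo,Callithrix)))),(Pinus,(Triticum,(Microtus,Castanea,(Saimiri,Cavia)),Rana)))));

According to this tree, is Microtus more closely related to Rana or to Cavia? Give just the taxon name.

The MRCA of Microtus and Cavia subtends (Microtus,Castanea,(Saimiri,Cavia)) (4 taxa).
The MRCA of Microtus and Rana subtends (Triticum,(Microtus,Castanea,(Saimiri,Cavia)),Rana) (6 taxa).
The first is nested inside the second, so Microtus shares a more recent common ancestor with Cavia.

Cavia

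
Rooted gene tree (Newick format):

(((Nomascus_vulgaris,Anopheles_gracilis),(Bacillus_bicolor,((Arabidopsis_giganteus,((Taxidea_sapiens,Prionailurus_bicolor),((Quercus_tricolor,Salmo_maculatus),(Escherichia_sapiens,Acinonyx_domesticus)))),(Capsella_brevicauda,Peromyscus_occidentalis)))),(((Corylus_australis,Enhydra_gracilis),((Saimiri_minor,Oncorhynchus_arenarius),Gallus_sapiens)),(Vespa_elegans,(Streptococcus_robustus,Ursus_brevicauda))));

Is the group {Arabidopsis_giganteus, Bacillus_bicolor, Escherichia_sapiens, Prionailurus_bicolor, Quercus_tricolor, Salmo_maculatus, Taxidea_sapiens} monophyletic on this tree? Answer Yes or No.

The MRCA of the listed taxa subtends (Bacillus_bicolor,((Arabidopsis_giganteus,((Taxidea_sapiens,Prionailurus_bicolor),((Quercus_tricolor,Salmo_maculatus),(Escherichia_sapiens,Acinonyx_domesticus)))),(Capsella_brevicauda,Peromyscus_occidentalis))).
That clade also contains Acinonyx_domesticus, Capsella_brevicauda, Peromyscus_occidentalis, which are not in the proposed group, so the group is not monophyletic.

No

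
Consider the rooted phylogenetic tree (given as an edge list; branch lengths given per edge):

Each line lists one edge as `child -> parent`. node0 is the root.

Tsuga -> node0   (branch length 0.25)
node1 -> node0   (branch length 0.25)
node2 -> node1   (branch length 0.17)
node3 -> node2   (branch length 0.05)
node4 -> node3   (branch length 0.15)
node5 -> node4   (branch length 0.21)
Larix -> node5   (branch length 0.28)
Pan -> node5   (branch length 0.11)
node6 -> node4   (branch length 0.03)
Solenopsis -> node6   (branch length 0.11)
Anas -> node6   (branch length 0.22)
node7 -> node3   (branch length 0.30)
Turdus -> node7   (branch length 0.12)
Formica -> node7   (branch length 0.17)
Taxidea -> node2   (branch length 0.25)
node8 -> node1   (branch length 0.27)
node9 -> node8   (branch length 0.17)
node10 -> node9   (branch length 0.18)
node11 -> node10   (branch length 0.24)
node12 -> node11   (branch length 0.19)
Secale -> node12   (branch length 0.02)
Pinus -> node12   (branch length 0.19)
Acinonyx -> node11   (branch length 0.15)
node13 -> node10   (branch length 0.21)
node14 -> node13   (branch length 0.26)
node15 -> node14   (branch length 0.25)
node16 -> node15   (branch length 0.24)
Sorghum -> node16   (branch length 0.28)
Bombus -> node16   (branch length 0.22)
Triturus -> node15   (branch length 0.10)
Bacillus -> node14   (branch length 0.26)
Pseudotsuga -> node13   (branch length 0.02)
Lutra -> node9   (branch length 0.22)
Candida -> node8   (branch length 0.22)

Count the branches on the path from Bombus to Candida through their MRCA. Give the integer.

8

The MRCA of Bombus and Candida is the node subtending (((((Secale,Pinus),Acinonyx),((((Sorghum,Bombus),Triturus),Bacillus),Pseudotsuga)),Lutra),Candida).
From Bombus up to that node: 7 branches. From Candida up to the same node: 1 branch. Total: 7 + 1 = 8.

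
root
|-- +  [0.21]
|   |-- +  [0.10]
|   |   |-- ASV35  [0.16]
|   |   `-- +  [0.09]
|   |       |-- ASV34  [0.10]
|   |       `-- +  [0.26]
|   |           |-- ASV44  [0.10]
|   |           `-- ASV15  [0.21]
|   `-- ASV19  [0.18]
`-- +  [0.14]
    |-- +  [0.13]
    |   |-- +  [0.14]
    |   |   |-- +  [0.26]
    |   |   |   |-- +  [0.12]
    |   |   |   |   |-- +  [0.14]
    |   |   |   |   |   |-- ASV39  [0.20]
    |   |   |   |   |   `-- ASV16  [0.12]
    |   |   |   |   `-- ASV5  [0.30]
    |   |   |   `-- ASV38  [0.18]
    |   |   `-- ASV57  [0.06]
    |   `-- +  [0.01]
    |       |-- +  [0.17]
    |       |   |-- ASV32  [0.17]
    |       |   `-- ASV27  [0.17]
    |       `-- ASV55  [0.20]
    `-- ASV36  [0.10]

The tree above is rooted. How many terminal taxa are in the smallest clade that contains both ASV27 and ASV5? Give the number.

8

The MRCA of ASV27 and ASV5 is the node subtending (((((ASV39,ASV16),ASV5),ASV38),ASV57),((ASV32,ASV27),ASV55)).
That clade contains 8 terminal taxa: ASV16, ASV27, ASV32, ASV38, ASV39, ASV5, ASV55, ASV57.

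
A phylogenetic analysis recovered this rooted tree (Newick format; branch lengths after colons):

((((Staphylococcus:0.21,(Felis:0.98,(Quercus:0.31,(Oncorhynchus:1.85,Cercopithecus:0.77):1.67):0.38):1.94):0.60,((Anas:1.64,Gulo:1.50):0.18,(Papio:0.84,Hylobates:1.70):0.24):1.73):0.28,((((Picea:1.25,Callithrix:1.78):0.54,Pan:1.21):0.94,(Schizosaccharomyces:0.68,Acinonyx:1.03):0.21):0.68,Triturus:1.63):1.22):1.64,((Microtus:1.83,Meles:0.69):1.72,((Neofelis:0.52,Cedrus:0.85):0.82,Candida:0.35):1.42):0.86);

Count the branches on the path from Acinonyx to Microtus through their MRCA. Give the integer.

8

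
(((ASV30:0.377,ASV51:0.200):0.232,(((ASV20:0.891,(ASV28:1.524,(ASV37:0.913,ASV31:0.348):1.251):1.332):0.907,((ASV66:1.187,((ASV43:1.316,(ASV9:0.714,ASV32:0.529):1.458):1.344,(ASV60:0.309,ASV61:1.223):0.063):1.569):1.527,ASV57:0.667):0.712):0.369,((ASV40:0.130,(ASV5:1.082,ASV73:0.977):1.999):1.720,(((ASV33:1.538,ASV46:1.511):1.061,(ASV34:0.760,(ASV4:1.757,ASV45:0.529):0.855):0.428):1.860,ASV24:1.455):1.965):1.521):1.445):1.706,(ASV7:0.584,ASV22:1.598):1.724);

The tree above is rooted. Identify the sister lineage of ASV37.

ASV31

ASV37 attaches to the tree at the node subtending (ASV37,ASV31).
The other lineage descending from that same node — the sister group — is the single tip ASV31.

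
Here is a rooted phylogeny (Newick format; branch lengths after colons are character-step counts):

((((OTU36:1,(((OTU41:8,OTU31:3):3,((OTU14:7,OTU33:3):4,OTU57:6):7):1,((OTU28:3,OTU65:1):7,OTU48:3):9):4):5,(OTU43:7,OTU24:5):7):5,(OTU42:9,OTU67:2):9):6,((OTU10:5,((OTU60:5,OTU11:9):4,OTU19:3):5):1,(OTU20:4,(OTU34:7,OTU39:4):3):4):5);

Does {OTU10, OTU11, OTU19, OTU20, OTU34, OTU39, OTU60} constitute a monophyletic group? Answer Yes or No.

The most recent common ancestor of these taxa subtends ((OTU10,((OTU60,OTU11),OTU19)),(OTU20,(OTU34,OTU39))).
That clade has exactly 7 tips — every listed taxon and nothing else — so the group is monophyletic.

Yes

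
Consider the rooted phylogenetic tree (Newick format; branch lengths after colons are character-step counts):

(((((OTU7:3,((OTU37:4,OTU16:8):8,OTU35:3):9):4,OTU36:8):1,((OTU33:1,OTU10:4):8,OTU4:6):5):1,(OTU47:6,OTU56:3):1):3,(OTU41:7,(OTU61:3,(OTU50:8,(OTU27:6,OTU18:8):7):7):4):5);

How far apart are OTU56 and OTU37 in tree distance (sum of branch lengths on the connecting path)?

The path runs OTU56 → … → MRCA → … → OTU37; the MRCA is the node subtending ((((OTU7,((OTU37,OTU16),OTU35)),OTU36),((OTU33,OTU10),OTU4)),(OTU47,OTU56)).
Branch lengths along that path: 3 + 1 + 1 + 1 + 4 + 9 + 8 + 4 = 31.

31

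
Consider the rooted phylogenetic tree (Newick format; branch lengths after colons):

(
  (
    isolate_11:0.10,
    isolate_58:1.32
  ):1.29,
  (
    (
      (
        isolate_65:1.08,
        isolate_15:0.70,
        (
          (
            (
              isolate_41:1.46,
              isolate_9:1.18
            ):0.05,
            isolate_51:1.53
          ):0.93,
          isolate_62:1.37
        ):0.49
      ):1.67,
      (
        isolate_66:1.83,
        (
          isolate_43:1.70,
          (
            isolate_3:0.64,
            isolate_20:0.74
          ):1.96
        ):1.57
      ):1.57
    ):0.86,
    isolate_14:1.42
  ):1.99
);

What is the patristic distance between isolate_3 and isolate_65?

8.49

The path runs isolate_3 → … → MRCA → … → isolate_65; the MRCA is the node subtending ((isolate_65,isolate_15,(((isolate_41,isolate_9),isolate_51),isolate_62)),(isolate_66,(isolate_43,(isolate_3,isolate_20)))).
Branch lengths along that path: 0.64 + 1.96 + 1.57 + 1.57 + 1.67 + 1.08 = 8.49.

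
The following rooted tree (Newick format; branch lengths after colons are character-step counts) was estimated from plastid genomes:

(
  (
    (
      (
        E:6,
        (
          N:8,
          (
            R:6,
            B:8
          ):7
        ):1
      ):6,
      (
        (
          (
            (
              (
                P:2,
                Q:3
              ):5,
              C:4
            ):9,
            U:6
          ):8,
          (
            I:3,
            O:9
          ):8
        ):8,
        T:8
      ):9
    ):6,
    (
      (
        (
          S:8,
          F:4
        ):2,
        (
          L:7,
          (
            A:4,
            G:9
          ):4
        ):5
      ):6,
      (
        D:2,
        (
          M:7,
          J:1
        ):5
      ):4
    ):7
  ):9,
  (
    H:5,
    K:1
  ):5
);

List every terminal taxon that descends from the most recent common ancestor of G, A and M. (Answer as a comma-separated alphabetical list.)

A, D, F, G, J, L, M, S

Tracing G: it sits inside (A,G).
Tracing A: it sits inside (A,G).
Tracing M: it sits inside (M,J).
The smallest clade enclosing all 3 is (((S,F),(L,(A,G))),(D,(M,J))); the answer is its 8 terminal taxa in alphabetical order.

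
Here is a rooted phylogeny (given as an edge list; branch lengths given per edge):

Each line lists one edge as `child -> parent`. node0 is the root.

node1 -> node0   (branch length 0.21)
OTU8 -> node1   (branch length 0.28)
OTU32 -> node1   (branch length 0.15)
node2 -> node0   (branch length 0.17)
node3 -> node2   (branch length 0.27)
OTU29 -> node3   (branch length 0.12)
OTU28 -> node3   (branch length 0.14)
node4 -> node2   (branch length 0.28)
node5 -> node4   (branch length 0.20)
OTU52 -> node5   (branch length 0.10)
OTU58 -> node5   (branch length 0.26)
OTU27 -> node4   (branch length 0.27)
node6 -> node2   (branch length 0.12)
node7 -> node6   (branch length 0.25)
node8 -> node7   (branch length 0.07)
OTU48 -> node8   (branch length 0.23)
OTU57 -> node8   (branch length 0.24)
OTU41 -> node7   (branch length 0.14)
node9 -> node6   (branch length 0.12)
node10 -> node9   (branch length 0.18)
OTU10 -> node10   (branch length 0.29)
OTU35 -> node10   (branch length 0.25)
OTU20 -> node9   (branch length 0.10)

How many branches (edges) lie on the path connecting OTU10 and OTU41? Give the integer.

5

The MRCA of OTU10 and OTU41 is the node subtending (((OTU48,OTU57),OTU41),((OTU10,OTU35),OTU20)).
From OTU10 up to that node: 3 branches. From OTU41 up to the same node: 2 branches. Total: 3 + 2 = 5.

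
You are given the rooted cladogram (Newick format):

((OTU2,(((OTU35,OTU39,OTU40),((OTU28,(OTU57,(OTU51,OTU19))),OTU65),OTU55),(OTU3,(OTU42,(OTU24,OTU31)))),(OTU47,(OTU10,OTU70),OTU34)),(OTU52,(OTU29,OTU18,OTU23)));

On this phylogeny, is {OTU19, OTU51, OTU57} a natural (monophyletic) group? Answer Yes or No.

Yes

The most recent common ancestor of these taxa subtends (OTU57,(OTU51,OTU19)).
That clade has exactly 3 tips — every listed taxon and nothing else — so the group is monophyletic.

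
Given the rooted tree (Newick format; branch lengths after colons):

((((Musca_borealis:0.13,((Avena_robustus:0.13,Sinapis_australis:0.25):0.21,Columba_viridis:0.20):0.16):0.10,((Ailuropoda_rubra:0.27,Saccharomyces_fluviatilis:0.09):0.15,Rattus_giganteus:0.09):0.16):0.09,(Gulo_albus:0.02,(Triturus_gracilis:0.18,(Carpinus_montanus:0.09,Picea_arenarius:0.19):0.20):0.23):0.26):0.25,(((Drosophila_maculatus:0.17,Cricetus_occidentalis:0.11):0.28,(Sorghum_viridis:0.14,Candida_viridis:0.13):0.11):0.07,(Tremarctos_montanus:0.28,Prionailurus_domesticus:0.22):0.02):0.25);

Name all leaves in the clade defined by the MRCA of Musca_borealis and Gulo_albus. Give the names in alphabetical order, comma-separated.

Ailuropoda_rubra, Avena_robustus, Carpinus_montanus, Columba_viridis, Gulo_albus, Musca_borealis, Picea_arenarius, Rattus_giganteus, Saccharomyces_fluviatilis, Sinapis_australis, Triturus_gracilis

Tracing Musca_borealis: it sits inside (Musca_borealis,((Avena_robustus,Sinapis_australis),Columba_viridis)).
Tracing Gulo_albus: it sits inside (Gulo_albus,(Triturus_gracilis,(Carpinus_montanus,Picea_arenarius))).
The smallest clade enclosing both is (((Musca_borealis,((Avena_robustus,Sinapis_australis),Columba_viridis)),((Ailuropoda_rubra,Saccharomyces_fluviatilis),Rattus_giganteus)),(Gulo_albus,(Triturus_gracilis,(Carpinus_montanus,Picea_arenarius)))); the answer is its 11 terminal taxa in alphabetical order.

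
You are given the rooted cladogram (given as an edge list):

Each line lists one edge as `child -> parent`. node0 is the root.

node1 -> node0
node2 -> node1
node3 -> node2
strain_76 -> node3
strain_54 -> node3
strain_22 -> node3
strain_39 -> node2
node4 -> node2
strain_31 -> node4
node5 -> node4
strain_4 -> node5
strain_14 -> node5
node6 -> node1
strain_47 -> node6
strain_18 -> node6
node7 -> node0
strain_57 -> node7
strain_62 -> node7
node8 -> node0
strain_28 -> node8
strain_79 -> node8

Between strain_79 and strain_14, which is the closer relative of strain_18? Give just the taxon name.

The MRCA of strain_18 and strain_14 subtends (((strain_76,strain_54,strain_22),strain_39,(strain_31,(strain_4,strain_14))),(strain_47,strain_18)) (9 taxa).
The MRCA of strain_18 and strain_79 is the root, subtending the entire tree (13 taxa).
The first is nested inside the second, so strain_18 shares a more recent common ancestor with strain_14.

strain_14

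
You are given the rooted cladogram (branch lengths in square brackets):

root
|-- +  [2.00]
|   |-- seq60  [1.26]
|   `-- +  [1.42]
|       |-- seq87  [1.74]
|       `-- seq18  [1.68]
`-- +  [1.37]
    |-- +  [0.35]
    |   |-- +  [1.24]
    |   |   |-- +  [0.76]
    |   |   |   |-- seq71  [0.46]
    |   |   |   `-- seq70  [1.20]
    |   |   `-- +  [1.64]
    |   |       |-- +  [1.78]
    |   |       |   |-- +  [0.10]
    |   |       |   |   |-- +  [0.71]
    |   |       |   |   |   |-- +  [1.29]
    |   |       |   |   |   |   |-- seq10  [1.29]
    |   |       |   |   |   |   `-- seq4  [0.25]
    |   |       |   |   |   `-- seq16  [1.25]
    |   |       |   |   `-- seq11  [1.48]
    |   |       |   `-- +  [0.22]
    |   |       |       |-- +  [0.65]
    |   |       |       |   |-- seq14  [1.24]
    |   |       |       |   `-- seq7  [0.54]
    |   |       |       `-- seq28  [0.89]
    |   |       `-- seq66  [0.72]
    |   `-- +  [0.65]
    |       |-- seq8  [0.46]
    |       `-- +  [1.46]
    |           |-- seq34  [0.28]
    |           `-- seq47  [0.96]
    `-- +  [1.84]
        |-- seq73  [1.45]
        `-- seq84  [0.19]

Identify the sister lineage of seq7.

seq7 attaches to the tree at the node subtending (seq14,seq7).
The other lineage descending from that same node — the sister group — is the single tip seq14.

seq14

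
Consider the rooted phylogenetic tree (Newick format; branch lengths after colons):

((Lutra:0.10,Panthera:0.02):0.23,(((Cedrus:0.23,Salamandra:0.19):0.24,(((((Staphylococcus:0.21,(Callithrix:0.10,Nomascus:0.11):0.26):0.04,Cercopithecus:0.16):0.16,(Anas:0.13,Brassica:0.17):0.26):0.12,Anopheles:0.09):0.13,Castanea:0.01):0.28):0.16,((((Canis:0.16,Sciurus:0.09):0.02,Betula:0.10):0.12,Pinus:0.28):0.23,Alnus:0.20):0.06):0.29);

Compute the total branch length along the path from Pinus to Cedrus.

The path runs Pinus → … → MRCA → … → Cedrus; the MRCA is the node subtending (((Cedrus,Salamandra),(((((Staphylococcus,(Callithrix,Nomascus)),Cercopithecus),(Anas,Brassica)),Anopheles),Castanea)),((((Canis,Sciurus),Betula),Pinus),Alnus)).
Branch lengths along that path: 0.28 + 0.23 + 0.06 + 0.16 + 0.24 + 0.23 = 1.20.

1.20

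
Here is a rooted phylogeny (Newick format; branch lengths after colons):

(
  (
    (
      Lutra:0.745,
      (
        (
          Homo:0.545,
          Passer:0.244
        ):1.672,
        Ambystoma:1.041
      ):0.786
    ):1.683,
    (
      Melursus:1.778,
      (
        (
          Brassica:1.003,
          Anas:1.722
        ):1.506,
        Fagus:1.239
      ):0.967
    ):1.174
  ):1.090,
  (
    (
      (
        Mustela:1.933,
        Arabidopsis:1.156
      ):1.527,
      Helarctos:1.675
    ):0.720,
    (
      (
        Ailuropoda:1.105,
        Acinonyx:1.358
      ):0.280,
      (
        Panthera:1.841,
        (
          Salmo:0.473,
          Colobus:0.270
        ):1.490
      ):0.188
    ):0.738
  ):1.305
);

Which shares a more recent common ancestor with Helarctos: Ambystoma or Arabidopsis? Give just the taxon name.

The MRCA of Helarctos and Arabidopsis subtends ((Mustela,Arabidopsis),Helarctos) (3 taxa).
The MRCA of Helarctos and Ambystoma is the root, subtending the entire tree (16 taxa).
The first is nested inside the second, so Helarctos shares a more recent common ancestor with Arabidopsis.

Arabidopsis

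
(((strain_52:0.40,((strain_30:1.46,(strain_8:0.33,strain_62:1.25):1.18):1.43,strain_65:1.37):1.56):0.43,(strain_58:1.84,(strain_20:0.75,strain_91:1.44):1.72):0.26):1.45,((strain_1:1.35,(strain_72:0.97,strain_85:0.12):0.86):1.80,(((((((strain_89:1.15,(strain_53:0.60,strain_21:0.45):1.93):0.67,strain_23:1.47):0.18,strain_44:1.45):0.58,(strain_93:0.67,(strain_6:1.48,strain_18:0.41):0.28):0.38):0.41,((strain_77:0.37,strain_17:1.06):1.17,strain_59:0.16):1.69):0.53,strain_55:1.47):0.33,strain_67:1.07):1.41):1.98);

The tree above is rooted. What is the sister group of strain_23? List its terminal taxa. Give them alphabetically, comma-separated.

strain_21, strain_53, strain_89

strain_23 attaches to the tree at the node subtending ((strain_89,(strain_53,strain_21)),strain_23).
The other lineage descending from that same node — the sister group — is (strain_89,(strain_53,strain_21)); its 3 tips in alphabetical order are the answer.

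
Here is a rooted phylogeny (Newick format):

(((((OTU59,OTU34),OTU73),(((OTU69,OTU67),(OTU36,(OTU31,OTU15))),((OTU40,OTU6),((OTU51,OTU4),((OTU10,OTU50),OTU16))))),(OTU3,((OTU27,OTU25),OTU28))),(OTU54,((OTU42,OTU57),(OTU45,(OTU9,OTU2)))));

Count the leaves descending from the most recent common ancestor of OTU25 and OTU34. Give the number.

19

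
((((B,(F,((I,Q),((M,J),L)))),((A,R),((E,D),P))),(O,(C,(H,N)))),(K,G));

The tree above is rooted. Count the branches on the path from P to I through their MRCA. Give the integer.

8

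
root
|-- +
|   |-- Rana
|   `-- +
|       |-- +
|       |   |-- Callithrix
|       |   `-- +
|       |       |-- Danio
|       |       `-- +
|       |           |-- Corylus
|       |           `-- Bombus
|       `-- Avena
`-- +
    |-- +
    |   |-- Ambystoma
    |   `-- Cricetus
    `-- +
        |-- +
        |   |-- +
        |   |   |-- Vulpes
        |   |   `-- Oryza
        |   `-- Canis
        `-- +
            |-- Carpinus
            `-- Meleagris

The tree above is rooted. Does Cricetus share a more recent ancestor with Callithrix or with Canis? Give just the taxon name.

The MRCA of Cricetus and Canis subtends ((Ambystoma,Cricetus),(((Vulpes,Oryza),Canis),(Carpinus,Meleagris))) (7 taxa).
The MRCA of Cricetus and Callithrix is the root, subtending the entire tree (13 taxa).
The first is nested inside the second, so Cricetus shares a more recent common ancestor with Canis.

Canis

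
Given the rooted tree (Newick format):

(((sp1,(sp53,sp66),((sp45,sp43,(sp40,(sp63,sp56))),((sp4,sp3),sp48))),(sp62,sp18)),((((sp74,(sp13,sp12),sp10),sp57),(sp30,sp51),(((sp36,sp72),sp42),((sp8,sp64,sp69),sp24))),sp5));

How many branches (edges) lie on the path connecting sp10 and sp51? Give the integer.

5

The MRCA of sp10 and sp51 is the node subtending (((sp74,(sp13,sp12),sp10),sp57),(sp30,sp51),(((sp36,sp72),sp42),((sp8,sp64,sp69),sp24))).
From sp10 up to that node: 3 branches. From sp51 up to the same node: 2 branches. Total: 3 + 2 = 5.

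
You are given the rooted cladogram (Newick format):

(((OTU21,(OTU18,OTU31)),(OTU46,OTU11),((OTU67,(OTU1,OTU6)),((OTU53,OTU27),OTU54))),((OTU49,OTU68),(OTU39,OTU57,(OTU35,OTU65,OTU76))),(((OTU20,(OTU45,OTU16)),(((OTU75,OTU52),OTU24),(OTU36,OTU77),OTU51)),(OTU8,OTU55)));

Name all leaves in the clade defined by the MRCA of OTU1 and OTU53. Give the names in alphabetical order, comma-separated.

OTU1, OTU27, OTU53, OTU54, OTU6, OTU67

Tracing OTU1: it sits inside (OTU1,OTU6).
Tracing OTU53: it sits inside (OTU53,OTU27).
The smallest clade enclosing both is ((OTU67,(OTU1,OTU6)),((OTU53,OTU27),OTU54)); the answer is its 6 terminal taxa in alphabetical order.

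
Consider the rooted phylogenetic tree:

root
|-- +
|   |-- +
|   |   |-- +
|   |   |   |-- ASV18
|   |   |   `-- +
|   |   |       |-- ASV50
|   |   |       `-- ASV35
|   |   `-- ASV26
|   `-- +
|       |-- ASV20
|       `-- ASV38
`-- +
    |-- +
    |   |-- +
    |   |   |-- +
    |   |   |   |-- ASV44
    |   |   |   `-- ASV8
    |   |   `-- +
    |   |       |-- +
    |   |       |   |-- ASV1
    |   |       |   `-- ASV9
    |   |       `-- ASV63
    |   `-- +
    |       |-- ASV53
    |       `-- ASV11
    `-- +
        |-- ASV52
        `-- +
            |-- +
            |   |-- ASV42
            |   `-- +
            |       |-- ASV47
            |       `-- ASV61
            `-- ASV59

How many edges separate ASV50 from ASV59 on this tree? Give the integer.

9

The MRCA of ASV50 and ASV59 is the root of the tree.
From ASV50 up to that node: 5 branches. From ASV59 up to the same node: 4 branches. Total: 5 + 4 = 9.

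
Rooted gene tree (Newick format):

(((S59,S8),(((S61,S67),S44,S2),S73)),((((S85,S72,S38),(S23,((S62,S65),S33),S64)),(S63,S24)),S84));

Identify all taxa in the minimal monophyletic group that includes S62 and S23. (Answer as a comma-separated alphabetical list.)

Tracing S62: it sits inside (S62,S65).
Tracing S23: it sits inside (S23,((S62,S65),S33),S64).
The smallest clade enclosing both is (S23,((S62,S65),S33),S64); the answer is its 5 terminal taxa in alphabetical order.

S23, S33, S62, S64, S65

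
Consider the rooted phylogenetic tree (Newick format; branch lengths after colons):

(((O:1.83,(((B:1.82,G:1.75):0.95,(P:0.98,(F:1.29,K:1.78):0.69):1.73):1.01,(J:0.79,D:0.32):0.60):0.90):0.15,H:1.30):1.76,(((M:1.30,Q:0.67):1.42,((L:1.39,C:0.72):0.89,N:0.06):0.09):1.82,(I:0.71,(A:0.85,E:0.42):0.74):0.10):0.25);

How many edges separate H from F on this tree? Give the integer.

The MRCA of H and F is the node subtending ((O,(((B,G),(P,(F,K))),(J,D))),H).
From H up to that node: 1 branch. From F up to the same node: 6 branches. Total: 1 + 6 = 7.

7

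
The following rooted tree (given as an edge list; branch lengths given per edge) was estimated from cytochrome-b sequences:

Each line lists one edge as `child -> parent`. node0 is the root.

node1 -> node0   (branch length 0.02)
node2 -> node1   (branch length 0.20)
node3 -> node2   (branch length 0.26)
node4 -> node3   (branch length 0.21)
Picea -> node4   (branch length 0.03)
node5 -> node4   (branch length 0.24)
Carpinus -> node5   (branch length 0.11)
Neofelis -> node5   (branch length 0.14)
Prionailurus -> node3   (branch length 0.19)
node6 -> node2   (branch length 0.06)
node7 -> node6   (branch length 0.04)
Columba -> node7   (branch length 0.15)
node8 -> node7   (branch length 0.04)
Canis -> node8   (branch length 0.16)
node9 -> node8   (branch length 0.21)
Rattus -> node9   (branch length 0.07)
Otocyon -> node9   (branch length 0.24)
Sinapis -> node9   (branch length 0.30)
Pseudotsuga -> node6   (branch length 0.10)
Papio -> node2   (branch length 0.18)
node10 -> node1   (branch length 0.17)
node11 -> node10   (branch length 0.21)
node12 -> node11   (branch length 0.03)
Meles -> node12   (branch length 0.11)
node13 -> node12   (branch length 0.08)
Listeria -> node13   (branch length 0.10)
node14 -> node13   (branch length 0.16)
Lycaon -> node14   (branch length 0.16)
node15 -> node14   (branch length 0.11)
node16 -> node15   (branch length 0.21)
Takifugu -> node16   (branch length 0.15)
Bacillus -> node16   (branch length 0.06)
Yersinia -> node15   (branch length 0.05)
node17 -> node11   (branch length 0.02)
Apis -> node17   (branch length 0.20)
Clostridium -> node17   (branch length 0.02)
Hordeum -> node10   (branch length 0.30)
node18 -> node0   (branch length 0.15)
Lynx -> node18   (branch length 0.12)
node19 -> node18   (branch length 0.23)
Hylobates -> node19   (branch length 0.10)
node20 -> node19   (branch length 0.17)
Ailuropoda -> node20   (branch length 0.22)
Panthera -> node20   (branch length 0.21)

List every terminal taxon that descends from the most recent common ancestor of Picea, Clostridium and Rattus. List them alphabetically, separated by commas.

Tracing Picea: it sits inside (Picea,(Carpinus,Neofelis)).
Tracing Clostridium: it sits inside (Apis,Clostridium).
Tracing Rattus: it sits inside (Rattus,Otocyon,Sinapis).
The smallest clade enclosing all 3 is ((((Picea,(Carpinus,Neofelis)),Prionailurus),((Columba,(Canis,(Rattus,Otocyon,Sinapis))),Pseudotsuga),Papio),(((Meles,(Listeria,(Lycaon,((Takifugu,Bacillus),Yersinia)))),(Apis,Clostridium)),Hordeum)); the answer is its 20 terminal taxa in alphabetical order.

Apis, Bacillus, Canis, Carpinus, Clostridium, Columba, Hordeum, Listeria, Lycaon, Meles, Neofelis, Otocyon, Papio, Picea, Prionailurus, Pseudotsuga, Rattus, Sinapis, Takifugu, Yersinia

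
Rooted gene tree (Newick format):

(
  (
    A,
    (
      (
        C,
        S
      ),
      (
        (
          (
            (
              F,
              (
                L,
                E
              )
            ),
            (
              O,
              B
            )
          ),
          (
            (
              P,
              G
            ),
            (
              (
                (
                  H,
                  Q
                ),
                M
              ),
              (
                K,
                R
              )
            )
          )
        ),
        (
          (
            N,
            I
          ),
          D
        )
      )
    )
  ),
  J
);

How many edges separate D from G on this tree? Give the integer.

6

The MRCA of D and G is the node subtending ((((F,(L,E)),(O,B)),((P,G),(((H,Q),M),(K,R)))),((N,I),D)).
From D up to that node: 2 branches. From G up to the same node: 4 branches. Total: 2 + 4 = 6.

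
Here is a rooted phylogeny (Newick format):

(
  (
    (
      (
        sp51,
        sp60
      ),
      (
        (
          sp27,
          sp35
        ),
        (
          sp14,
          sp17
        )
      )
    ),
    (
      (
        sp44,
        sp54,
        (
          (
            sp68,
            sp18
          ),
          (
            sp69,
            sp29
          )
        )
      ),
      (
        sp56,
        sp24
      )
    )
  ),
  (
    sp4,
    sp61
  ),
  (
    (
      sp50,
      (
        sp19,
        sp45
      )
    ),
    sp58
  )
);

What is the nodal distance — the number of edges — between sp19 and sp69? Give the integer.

10

The MRCA of sp19 and sp69 is the root of the tree.
From sp19 up to that node: 4 branches. From sp69 up to the same node: 6 branches. Total: 4 + 6 = 10.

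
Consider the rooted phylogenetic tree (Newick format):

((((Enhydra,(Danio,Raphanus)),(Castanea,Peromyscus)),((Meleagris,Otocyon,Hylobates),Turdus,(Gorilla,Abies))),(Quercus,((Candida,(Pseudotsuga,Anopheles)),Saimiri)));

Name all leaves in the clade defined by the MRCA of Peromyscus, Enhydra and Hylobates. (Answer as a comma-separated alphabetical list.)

Tracing Peromyscus: it sits inside (Castanea,Peromyscus).
Tracing Enhydra: it sits inside (Enhydra,(Danio,Raphanus)).
Tracing Hylobates: it sits inside (Meleagris,Otocyon,Hylobates).
The smallest clade enclosing all 3 is (((Enhydra,(Danio,Raphanus)),(Castanea,Peromyscus)),((Meleagris,Otocyon,Hylobates),Turdus,(Gorilla,Abies))); the answer is its 11 terminal taxa in alphabetical order.

Abies, Castanea, Danio, Enhydra, Gorilla, Hylobates, Meleagris, Otocyon, Peromyscus, Raphanus, Turdus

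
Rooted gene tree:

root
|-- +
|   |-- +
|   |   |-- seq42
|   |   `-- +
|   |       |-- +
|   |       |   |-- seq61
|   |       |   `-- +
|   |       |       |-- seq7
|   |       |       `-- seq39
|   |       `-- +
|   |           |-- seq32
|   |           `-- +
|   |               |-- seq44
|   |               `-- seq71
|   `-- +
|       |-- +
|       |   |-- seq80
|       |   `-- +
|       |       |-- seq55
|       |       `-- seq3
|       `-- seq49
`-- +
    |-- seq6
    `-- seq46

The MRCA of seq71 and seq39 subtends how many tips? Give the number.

6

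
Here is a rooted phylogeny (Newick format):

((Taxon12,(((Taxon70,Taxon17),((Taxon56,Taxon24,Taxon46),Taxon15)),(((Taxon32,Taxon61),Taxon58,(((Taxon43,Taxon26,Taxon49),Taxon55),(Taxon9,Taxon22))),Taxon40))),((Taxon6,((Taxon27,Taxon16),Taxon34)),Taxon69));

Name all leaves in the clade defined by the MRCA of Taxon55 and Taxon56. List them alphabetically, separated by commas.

Tracing Taxon55: it sits inside ((Taxon43,Taxon26,Taxon49),Taxon55).
Tracing Taxon56: it sits inside (Taxon56,Taxon24,Taxon46).
The smallest clade enclosing both is (((Taxon70,Taxon17),((Taxon56,Taxon24,Taxon46),Taxon15)),(((Taxon32,Taxon61),Taxon58,(((Taxon43,Taxon26,Taxon49),Taxon55),(Taxon9,Taxon22))),Taxon40)); the answer is its 16 terminal taxa in alphabetical order.

Taxon15, Taxon17, Taxon22, Taxon24, Taxon26, Taxon32, Taxon40, Taxon43, Taxon46, Taxon49, Taxon55, Taxon56, Taxon58, Taxon61, Taxon70, Taxon9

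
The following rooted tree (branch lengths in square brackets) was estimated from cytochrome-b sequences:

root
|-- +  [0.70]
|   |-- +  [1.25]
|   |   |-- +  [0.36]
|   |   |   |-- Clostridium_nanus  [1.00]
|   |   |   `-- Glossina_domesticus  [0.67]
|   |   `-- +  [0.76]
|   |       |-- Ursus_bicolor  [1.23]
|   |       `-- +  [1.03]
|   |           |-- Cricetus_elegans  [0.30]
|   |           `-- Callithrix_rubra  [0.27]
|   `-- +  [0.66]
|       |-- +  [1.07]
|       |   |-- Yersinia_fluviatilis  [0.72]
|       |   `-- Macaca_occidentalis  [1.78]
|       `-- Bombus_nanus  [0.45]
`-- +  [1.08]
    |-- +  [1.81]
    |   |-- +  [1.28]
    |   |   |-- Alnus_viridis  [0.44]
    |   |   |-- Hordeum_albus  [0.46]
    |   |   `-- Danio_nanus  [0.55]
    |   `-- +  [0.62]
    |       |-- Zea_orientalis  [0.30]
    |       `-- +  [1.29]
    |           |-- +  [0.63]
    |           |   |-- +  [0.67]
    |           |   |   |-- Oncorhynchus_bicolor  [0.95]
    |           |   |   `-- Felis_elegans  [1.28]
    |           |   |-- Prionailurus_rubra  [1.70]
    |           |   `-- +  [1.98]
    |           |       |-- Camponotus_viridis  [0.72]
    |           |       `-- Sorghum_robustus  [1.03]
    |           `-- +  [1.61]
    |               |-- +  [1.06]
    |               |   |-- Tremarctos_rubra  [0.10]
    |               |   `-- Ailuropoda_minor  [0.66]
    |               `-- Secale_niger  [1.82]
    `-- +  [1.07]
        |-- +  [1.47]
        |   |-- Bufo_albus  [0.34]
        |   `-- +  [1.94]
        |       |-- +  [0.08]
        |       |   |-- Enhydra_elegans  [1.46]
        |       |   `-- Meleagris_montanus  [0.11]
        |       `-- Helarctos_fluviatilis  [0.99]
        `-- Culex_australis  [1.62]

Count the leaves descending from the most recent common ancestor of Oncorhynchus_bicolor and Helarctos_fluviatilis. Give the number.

The MRCA of Oncorhynchus_bicolor and Helarctos_fluviatilis is the node subtending (((Alnus_viridis,Hordeum_albus,Danio_nanus),(Zea_orientalis,(((Oncorhynchus_bicolor,Felis_elegans),Prionailurus_rubra,(Camponotus_viridis,Sorghum_robustus)),((Tremarctos_rubra,Ailuropoda_minor),Secale_niger)))),((Bufo_albus,((Enhydra_elegans,Meleagris_montanus),Helarctos_fluviatilis)),Culex_australis)).
That clade contains 17 terminal taxa: Ailuropoda_minor, Alnus_viridis, Bufo_albus, Camponotus_viridis, Culex_australis, Danio_nanus, Enhydra_elegans, Felis_elegans, Helarctos_fluviatilis, Hordeum_albus, Meleagris_montanus, Oncorhynchus_bicolor, Prionailurus_rubra, Secale_niger, Sorghum_robustus, Tremarctos_rubra, Zea_orientalis.

17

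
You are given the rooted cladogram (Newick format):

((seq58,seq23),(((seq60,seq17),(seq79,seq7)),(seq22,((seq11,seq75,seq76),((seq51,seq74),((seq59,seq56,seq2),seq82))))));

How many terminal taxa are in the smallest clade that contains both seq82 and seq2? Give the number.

4

The MRCA of seq82 and seq2 is the node subtending ((seq59,seq56,seq2),seq82).
That clade contains 4 terminal taxa: seq2, seq56, seq59, seq82.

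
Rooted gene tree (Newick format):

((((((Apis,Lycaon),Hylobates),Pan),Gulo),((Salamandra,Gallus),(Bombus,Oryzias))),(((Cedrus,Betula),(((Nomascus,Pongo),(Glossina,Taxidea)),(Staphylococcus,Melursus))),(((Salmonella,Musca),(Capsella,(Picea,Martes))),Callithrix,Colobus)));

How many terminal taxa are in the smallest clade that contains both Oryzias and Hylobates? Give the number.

9

The MRCA of Oryzias and Hylobates is the node subtending (((((Apis,Lycaon),Hylobates),Pan),Gulo),((Salamandra,Gallus),(Bombus,Oryzias))).
That clade contains 9 terminal taxa: Apis, Bombus, Gallus, Gulo, Hylobates, Lycaon, Oryzias, Pan, Salamandra.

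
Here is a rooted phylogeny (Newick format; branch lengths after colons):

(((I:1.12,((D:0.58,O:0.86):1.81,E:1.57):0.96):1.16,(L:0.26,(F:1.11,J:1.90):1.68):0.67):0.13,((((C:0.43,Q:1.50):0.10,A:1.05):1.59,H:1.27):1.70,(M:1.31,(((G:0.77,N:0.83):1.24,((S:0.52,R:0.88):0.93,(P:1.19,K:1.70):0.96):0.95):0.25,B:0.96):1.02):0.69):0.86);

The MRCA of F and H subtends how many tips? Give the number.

The MRCA of F and H is the root, so the clade is the entire tree.
That clade contains 19 terminal taxa: A, B, C, D, E, F, G, H, I, J, K, L, M, N, O, P, Q, R, S.

19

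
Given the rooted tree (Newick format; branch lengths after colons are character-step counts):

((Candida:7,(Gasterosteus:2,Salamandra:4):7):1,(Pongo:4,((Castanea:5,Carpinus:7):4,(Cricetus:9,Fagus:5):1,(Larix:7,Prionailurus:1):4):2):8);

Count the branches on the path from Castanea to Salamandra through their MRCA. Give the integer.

7

The MRCA of Castanea and Salamandra is the root of the tree.
From Castanea up to that node: 4 branches. From Salamandra up to the same node: 3 branches. Total: 4 + 3 = 7.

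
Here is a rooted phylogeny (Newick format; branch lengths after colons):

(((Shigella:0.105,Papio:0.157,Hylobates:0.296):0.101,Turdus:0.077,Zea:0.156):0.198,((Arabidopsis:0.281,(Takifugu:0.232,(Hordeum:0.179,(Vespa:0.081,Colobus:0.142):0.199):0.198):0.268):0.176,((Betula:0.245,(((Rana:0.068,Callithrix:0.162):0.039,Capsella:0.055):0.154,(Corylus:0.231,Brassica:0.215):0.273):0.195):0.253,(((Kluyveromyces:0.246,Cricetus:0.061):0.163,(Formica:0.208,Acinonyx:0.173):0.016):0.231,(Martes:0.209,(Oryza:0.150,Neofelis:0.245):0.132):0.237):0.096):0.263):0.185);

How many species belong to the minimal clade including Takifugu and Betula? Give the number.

The MRCA of Takifugu and Betula is the node subtending ((Arabidopsis,(Takifugu,(Hordeum,(Vespa,Colobus)))),((Betula,(((Rana,Callithrix),Capsella),(Corylus,Brassica))),(((Kluyveromyces,Cricetus),(Formica,Acinonyx)),(Martes,(Oryza,Neofelis))))).
That clade contains 18 terminal taxa: Acinonyx, Arabidopsis, Betula, Brassica, Callithrix, Capsella, Colobus, Corylus, Cricetus, Formica, Hordeum, Kluyveromyces, Martes, Neofelis, Oryza, Rana, Takifugu, Vespa.

18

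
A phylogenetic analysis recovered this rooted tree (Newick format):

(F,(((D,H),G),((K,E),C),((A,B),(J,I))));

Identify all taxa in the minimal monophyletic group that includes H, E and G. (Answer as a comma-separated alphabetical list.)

A, B, C, D, E, G, H, I, J, K

Tracing H: it sits inside (D,H).
Tracing E: it sits inside (K,E).
Tracing G: it sits inside ((D,H),G).
The smallest clade enclosing all 3 is (((D,H),G),((K,E),C),((A,B),(J,I))); the answer is its 10 terminal taxa in alphabetical order.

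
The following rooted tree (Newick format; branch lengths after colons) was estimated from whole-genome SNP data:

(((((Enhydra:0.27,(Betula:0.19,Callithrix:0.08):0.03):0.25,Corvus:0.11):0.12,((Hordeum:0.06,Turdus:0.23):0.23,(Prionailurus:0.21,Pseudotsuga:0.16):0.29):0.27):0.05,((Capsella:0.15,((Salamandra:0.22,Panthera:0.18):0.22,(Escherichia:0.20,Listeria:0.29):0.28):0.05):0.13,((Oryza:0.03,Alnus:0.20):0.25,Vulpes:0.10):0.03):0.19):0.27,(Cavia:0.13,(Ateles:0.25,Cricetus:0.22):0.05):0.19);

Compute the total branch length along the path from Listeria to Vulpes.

0.88

The path runs Listeria → … → MRCA → … → Vulpes; the MRCA is the node subtending ((Capsella,((Salamandra,Panthera),(Escherichia,Listeria))),((Oryza,Alnus),Vulpes)).
Branch lengths along that path: 0.29 + 0.28 + 0.05 + 0.13 + 0.03 + 0.10 = 0.88.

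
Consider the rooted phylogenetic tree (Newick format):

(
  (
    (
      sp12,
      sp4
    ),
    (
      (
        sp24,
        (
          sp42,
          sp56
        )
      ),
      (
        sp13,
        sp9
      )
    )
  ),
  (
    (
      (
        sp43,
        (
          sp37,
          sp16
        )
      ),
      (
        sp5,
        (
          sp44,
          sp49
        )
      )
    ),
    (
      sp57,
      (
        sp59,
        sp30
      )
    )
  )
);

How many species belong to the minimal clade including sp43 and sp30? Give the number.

9

The MRCA of sp43 and sp30 is the node subtending (((sp43,(sp37,sp16)),(sp5,(sp44,sp49))),(sp57,(sp59,sp30))).
That clade contains 9 terminal taxa: sp16, sp30, sp37, sp43, sp44, sp49, sp5, sp57, sp59.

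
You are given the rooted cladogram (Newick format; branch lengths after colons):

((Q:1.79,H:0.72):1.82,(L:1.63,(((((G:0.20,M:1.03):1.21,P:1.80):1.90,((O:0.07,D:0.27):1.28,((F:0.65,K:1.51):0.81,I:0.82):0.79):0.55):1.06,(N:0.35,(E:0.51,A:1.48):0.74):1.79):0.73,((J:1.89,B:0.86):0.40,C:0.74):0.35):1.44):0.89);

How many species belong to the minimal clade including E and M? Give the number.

The MRCA of E and M is the node subtending ((((G,M),P),((O,D),((F,K),I))),(N,(E,A))).
That clade contains 11 terminal taxa: A, D, E, F, G, I, K, M, N, O, P.

11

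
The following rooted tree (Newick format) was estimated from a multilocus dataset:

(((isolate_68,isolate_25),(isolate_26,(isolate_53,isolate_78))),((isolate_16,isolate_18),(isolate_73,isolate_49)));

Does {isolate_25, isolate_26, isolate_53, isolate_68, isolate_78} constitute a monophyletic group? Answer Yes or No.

Yes

The most recent common ancestor of these taxa subtends ((isolate_68,isolate_25),(isolate_26,(isolate_53,isolate_78))).
That clade has exactly 5 tips — every listed taxon and nothing else — so the group is monophyletic.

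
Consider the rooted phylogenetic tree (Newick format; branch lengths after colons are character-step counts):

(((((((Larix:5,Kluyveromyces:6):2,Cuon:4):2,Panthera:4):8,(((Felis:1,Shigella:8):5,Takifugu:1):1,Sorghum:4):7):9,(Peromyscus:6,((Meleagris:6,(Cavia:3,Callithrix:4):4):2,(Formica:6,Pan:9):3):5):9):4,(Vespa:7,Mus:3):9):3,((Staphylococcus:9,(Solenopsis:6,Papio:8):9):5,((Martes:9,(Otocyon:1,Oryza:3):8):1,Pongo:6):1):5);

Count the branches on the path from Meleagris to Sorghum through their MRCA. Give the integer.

7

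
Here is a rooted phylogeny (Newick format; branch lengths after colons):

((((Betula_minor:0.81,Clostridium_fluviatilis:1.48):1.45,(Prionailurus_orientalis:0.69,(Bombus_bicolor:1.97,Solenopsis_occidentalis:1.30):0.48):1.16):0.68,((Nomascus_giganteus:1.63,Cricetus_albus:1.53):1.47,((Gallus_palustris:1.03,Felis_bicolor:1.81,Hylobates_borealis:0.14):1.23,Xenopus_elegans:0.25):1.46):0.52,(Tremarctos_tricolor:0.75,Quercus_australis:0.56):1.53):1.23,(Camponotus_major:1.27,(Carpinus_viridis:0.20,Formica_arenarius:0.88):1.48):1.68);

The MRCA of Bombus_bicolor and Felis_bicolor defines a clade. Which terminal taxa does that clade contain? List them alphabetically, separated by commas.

Tracing Bombus_bicolor: it sits inside (Bombus_bicolor,Solenopsis_occidentalis).
Tracing Felis_bicolor: it sits inside (Gallus_palustris,Felis_bicolor,Hylobates_borealis).
The smallest clade enclosing both is (((Betula_minor,Clostridium_fluviatilis),(Prionailurus_orientalis,(Bombus_bicolor,Solenopsis_occidentalis))),((Nomascus_giganteus,Cricetus_albus),((Gallus_palustris,Felis_bicolor,Hylobates_borealis),Xenopus_elegans)),(Tremarctos_tricolor,Quercus_australis)); the answer is its 13 terminal taxa in alphabetical order.

Betula_minor, Bombus_bicolor, Clostridium_fluviatilis, Cricetus_albus, Felis_bicolor, Gallus_palustris, Hylobates_borealis, Nomascus_giganteus, Prionailurus_orientalis, Quercus_australis, Solenopsis_occidentalis, Tremarctos_tricolor, Xenopus_elegans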